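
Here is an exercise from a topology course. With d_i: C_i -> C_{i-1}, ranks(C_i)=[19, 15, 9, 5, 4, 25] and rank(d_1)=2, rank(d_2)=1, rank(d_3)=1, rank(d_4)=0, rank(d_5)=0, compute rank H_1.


rank H_k = rank(ker d_k) - rank(im d_{k+1}).
rank(ker d_1) = rank(C_1) - rank(d_1) = 15 - 2 = 13.
rank(im d_{1+1}) = 1.
rank H_1 = 13 - 1 = 12

12


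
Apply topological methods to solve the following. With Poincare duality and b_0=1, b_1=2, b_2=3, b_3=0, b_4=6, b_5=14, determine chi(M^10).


By Poincare duality b_k = b_{10-k}, so full Betti numbers: b_0=1, b_1=2, b_2=3, b_3=0, b_4=6, b_5=14, b_6=6, b_7=0, b_8=3, b_9=2, b_10=1.
chi = sum (-1)^k b_k = 2

2


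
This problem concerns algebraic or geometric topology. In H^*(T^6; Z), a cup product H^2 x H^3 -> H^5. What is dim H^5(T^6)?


Cup product: H^p x H^q -> H^{p+q}; here p+q = 2+3 = 5.
rank H^k(T^n) = C(n,k).
C(6,5) = 6

6


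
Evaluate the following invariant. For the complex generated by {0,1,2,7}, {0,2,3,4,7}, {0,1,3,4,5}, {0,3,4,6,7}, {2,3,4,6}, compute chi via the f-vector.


Enumerate all faces; f-vector: f_0=8, f_1=24, f_2=30, f_3=16, f_4=3.
chi = sum (-1)^k f_k = 1

1


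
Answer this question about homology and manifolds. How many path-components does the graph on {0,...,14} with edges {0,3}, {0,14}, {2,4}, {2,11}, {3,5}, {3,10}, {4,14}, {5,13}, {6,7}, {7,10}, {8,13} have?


Run DFS/union-find over 15 vertices.
V = 15, E = 11.
Number of components = 4

4


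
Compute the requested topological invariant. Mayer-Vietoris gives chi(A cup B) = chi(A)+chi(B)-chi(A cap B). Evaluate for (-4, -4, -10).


chi(A cup B) = chi(A) + chi(B) - chi(A cap B)
= -4 + (-4) - (-10)
= 2

2


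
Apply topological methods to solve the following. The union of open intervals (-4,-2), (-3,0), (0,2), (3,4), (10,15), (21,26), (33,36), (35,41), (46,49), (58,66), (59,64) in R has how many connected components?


Sort and merge overlapping open intervals.
Merged: (-4,0), (0,2), (3,4), (10,15), (21,26), (33,41), (46,49), (58,66).
Number of components = 8

8


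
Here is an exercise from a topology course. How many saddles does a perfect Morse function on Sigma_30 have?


A perfect Morse function has m_k = b_k.
For Sigma_30: b_0=1, b_1=2g=60, b_2=1.
Saddles m_1 = 2g = 60

60


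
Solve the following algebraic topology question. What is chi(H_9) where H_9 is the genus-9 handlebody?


A genus-g handlebody deformation retracts to a wedge of g circles.
chi(vee_g S^1) = 1 - g.
chi(H_9) = 1 - 9 = -8

-8


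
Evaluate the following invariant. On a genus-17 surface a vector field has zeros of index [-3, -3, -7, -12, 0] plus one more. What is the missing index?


Poincare-Hopf: sum of indices = chi(M).
chi(Sigma_17) = 2 - 2*17 = -32.
Sum of known indices = -25.
x = chi - (sum known) = -32 - (-25) = -7

-7


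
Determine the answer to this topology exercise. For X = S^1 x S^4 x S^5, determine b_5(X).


Each S^d has Poincare polynomial 1 + t^d.
The product S^1 x S^4 x S^5 has Poincare polynomial prod(1+t^d_i).
Expanding: b_0=1, b_1=1, b_4=1, b_5=2, b_6=1, b_9=1, b_10=1.
b_5 = 2

2


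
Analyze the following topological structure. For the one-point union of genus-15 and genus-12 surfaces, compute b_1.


For a wedge: H_1(A v B) = H_1(A) + H_1(B).
b_1(Sigma_15) = 30, b_1(Sigma_12) = 24.
b_1 = 30 + 24 = 54

54


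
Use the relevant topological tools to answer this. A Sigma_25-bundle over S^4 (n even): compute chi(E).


chi(S^4) = 2 (n even), chi(Sigma_25) = 2 - 2*25 = -48.
chi(E) = 2 * (-48) = -96

-96


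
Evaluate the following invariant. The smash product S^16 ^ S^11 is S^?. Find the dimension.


S^m ^ S^n = S^{m+n}.
k = 16 + 11 = 27

27


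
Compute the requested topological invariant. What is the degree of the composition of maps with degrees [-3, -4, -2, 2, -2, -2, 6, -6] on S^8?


Degree is multiplicative: deg(composition) = product of degrees.
= (-3) * (-4) * (-2) * (2) * (-2) * (-2) * (6) * (-6) = 6912

6912


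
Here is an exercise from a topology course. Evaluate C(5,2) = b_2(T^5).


By the Kunneth formula, b_k(T^n) = C(n,k).
b_2(T^5) = C(5,2).
C(5,2) = 5!/(2!*3!) = 10

10


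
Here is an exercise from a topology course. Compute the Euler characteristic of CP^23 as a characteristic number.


For any closed oriented manifold, <e(TM),[M]> = chi(M).
chi(CP^23) = 23+1 = 24

24


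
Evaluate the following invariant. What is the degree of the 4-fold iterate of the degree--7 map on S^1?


deg(f) = -7. Degree is multiplicative: deg(f^4) = (deg f)^4.
deg(f^4) = (-7)^4 = 2401

2401


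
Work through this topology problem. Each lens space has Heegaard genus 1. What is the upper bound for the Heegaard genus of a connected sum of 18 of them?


Heegaard genus satisfies g(A#B) <= g(A) + g(B).
Each lens space has g = 1.
Upper bound: 18 * 1 = 18

18


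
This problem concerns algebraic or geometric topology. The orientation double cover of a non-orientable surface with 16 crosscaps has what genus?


chi(N_16) = 2 - 16 = -14.
Double cover: chi(Sigma_g) = 2 * chi(N_16) = 2*(-14) = -28.
2 - 2g = -28, so g = (2 - (-28))/2 = 30/2 = 15

15


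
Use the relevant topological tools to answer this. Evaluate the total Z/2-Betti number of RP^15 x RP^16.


dim H^*(RP^n; Z/2) = n+1 (one Z/2 in each degree 0..n).
Total Betti number is multiplicative.
Total = (15+1) * (16+1) = 16 * 17 = 272

272


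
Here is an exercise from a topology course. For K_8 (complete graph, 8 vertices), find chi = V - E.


K_8: V = 8, E = C(8,2) = 28.
chi = V - E = 8 - 28 = -20

-20


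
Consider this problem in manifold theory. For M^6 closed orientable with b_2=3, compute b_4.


Poincare duality for closed orientable n-manifolds: b_k = b_{n-k}.
Here n = 6, so b_4 = b_2 = 3

3


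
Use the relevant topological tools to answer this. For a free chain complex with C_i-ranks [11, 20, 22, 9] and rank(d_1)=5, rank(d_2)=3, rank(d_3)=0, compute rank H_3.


rank H_k = rank(ker d_k) - rank(im d_{k+1}).
rank(ker d_3) = rank(C_3) - rank(d_3) = 9 - 0 = 9.
rank(im d_{3+1}) = 0.
rank H_3 = 9 - 0 = 9

9


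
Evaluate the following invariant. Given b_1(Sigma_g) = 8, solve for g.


For a closed orientable surface: b_1 = 2g.
8 = 2g
g = 8 / 2 = 4

4


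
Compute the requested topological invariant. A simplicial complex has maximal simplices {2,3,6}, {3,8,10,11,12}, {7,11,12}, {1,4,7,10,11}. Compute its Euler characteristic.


Enumerate all faces; f-vector: f_0=10, f_1=23, f_2=22, f_3=10, f_4=2.
chi = sum (-1)^k f_k = 1

1


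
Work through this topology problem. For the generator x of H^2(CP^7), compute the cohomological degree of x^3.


|x| = 2 in H^*(CP^n).
|x^3| = 3 * |x| = 3 * 2 = 6

6


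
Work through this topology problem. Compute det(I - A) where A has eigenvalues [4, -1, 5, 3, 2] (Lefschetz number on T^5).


For a torus self-map: L(f) = det(I - A) where A acts on H_1.
L(f) = (1-4) * (1--1) * (1-5) * (1-3) * (1-2) = -3 * 2 * -4 * -2 * -1 = 48

48


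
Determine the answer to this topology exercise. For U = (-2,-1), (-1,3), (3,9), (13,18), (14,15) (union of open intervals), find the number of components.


Sort and merge overlapping open intervals.
Merged: (-2,-1), (-1,3), (3,9), (13,18).
Number of components = 4

4


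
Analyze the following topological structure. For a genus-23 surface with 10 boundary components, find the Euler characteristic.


For a compact orientable surface with genus g and b boundary components: chi = 2 - 2g - b.
chi = 2 - 2*23 - 10 = 2 - 46 - 10 = -54

-54


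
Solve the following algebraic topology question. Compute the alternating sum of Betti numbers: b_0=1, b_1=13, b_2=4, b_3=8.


chi = sum_k (-1)^k b_k.
= (1) + (-13) + (4) + (-8)
= -16

-16


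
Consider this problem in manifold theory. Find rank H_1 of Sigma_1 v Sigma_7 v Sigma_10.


For a wedge X v Y: reduced H_k(X v Y) = H_k(X) + H_k(Y).
Each Sigma_g contributes b_1 = 2g.
b_1 = 2 + 14 + 20 = 36

36


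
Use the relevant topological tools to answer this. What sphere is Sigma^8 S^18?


Each suspension raises dimension by 1: Sigma S^n = S^{n+1}.
Sigma^8 S^18 = S^{18+8} = S^26

26


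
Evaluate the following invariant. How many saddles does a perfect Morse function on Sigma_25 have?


A perfect Morse function has m_k = b_k.
For Sigma_25: b_0=1, b_1=2g=50, b_2=1.
Saddles m_1 = 2g = 50

50


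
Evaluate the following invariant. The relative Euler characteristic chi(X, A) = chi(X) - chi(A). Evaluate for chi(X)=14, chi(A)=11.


Relative Euler characteristic: chi(X, A) = chi(X) - chi(A).
= 14 - (11) = 3

3


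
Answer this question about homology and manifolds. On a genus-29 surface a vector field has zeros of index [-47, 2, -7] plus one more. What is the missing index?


Poincare-Hopf: sum of indices = chi(M).
chi(Sigma_29) = 2 - 2*29 = -56.
Sum of known indices = -52.
x = chi - (sum known) = -56 - (-52) = -4

-4


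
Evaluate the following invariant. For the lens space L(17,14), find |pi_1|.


pi_1(L(p,q)) = Z/pZ for any q coprime to p.
|pi_1(L(17,14))| = 17

17


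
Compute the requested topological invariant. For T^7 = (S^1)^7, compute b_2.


By the Kunneth formula, b_k(T^n) = C(n,k).
b_2(T^7) = C(7,2).
C(7,2) = 7!/(2!*5!) = 21

21


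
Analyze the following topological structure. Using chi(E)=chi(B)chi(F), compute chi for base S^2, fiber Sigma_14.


chi(S^2) = 2 (n even), chi(Sigma_14) = 2 - 2*14 = -26.
chi(E) = 2 * (-26) = -52

-52


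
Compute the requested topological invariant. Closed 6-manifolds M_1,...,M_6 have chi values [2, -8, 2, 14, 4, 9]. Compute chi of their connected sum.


For n-manifolds: chi(A#B) = chi(A) + chi(B) - chi(S^6).
chi(S^6) = 1 + (-1)^6 = 2.
chi(#) = (sum chi_i) - (6-1)*chi(S^6) = 23 - 5*2 = 13

13


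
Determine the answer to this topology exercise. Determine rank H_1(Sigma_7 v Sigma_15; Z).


For a wedge: H_1(A v B) = H_1(A) + H_1(B).
b_1(Sigma_7) = 14, b_1(Sigma_15) = 30.
b_1 = 14 + 30 = 44

44


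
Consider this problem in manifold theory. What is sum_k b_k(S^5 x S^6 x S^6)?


Total Betti number is multiplicative under products.
Each S^d (d>=1) has total Betti number 2.
There are 3 sphere factors.
Total = 2^3 = 8

8


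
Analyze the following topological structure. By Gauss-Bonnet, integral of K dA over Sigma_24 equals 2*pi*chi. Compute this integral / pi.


Gauss-Bonnet: integral K dA = 2*pi*chi(M).
chi(Sigma_24) = 2 - 2*24 = -46.
(integral K dA)/pi = 2*chi = 2*(-46) = -92

-92


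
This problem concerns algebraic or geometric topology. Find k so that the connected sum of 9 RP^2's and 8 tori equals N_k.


Since a >= 1, the sum is non-orientable; each T^2 can be replaced by RP^2 # RP^2 (since T^2#RP^2 = 3RP^2).
Total crosscaps k = 9 + 2*8 = 25.
Check via chi: chi = 9*1 + 8*0 - (9+8-1)*2 = -23 = 2 - k = -23. Consistent.

25


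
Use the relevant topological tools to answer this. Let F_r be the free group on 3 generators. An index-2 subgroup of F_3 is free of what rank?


Nielsen-Schreier: an index-n subgroup of F_r is free of rank 1 + n(r-1).
Equivalently: chi(cover) = n*chi(base); chi(vee_r S^1) = 1 - 3 = -2.
chi(E) = 2*(-2) = -4; rank = 1 - chi(E) = 1 - (-4) = 5.
rank = 1 + 2*(3-1) = 1 + 4 = 5

5


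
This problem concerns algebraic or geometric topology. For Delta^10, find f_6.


Delta^10 has 10+1 vertices. A 6-face is a choice of 6+1 vertices.
f_6 = C(10+1, 6+1) = C(11,7) = 330

330


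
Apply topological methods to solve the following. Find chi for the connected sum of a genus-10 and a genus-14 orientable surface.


chi(Sigma_10) = 2 - 2*10 = -18
chi(Sigma_14) = 2 - 2*14 = -26
For surfaces: chi(A#B) = chi(A) + chi(B) - 2.
chi = -18 + -26 - 2 = -46

-46


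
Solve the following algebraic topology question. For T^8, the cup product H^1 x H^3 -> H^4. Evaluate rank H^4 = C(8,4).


Cup product: H^p x H^q -> H^{p+q}; here p+q = 1+3 = 4.
rank H^k(T^n) = C(n,k).
C(8,4) = 70

70


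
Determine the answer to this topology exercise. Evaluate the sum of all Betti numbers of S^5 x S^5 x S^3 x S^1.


Total Betti number is multiplicative under products.
Each S^d (d>=1) has total Betti number 2.
There are 4 sphere factors.
Total = 2^4 = 16

16


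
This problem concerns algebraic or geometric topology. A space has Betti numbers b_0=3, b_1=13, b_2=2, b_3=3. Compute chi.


chi = sum_k (-1)^k b_k.
= (3) + (-13) + (2) + (-3)
= -11

-11


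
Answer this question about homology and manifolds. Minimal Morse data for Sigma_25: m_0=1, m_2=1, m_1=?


A perfect Morse function has m_k = b_k.
For Sigma_25: b_0=1, b_1=2g=50, b_2=1.
Saddles m_1 = 2g = 50

50


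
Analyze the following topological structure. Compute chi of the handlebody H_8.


A genus-g handlebody deformation retracts to a wedge of g circles.
chi(vee_g S^1) = 1 - g.
chi(H_8) = 1 - 8 = -7

-7


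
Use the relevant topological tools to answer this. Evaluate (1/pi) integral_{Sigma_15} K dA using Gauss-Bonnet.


Gauss-Bonnet: integral K dA = 2*pi*chi(M).
chi(Sigma_15) = 2 - 2*15 = -28.
(integral K dA)/pi = 2*chi = 2*(-28) = -56

-56


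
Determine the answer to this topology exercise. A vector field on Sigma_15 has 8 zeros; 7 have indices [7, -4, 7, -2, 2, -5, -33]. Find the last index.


Poincare-Hopf: sum of indices = chi(M).
chi(Sigma_15) = 2 - 2*15 = -28.
Sum of known indices = -28.
x = chi - (sum known) = -28 - (-28) = 0

0


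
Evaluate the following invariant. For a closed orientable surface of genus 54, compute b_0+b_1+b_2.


For Sigma_54: b_0 = 1, b_1 = 2g = 108, b_2 = 1.
Total = 1 + 108 + 1 = 110

110


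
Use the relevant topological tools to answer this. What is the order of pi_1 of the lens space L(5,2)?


pi_1(L(p,q)) = Z/pZ for any q coprime to p.
|pi_1(L(5,2))| = 5

5


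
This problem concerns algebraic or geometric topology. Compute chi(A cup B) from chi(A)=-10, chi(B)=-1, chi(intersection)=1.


chi(A cup B) = chi(A) + chi(B) - chi(A cap B)
= -10 + (-1) - (1)
= -12

-12


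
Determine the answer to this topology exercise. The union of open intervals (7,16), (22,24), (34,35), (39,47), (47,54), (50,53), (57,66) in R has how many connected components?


Sort and merge overlapping open intervals.
Merged: (7,16), (22,24), (34,35), (39,47), (47,54), (57,66).
Number of components = 6

6


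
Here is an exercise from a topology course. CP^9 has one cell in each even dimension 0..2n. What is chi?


CP^9 has one cell in each even dimension 0, 2, ..., 2*9 (9+1 cells total).
All cells are even-dimensional, so chi = number of cells.
chi = 9 + 1 = 10

10


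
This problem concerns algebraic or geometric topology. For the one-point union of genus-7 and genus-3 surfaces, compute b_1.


For a wedge: H_1(A v B) = H_1(A) + H_1(B).
b_1(Sigma_7) = 14, b_1(Sigma_3) = 6.
b_1 = 14 + 6 = 20

20


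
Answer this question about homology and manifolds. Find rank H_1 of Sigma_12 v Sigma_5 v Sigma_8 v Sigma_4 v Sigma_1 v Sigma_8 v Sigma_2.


For a wedge X v Y: reduced H_k(X v Y) = H_k(X) + H_k(Y).
Each Sigma_g contributes b_1 = 2g.
b_1 = 24 + 10 + 16 + 8 + 2 + 16 + 4 = 80

80


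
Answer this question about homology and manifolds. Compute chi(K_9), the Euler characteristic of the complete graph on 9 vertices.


K_9: V = 9, E = C(9,2) = 36.
chi = V - E = 9 - 36 = -27

-27


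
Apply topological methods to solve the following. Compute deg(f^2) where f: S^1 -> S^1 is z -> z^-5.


deg(f) = -5. Degree is multiplicative: deg(f^2) = (deg f)^2.
deg(f^2) = (-5)^2 = 25

25


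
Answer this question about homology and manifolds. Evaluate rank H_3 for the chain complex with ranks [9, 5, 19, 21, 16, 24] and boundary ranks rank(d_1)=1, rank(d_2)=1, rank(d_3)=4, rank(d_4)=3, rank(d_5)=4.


rank H_k = rank(ker d_k) - rank(im d_{k+1}).
rank(ker d_3) = rank(C_3) - rank(d_3) = 21 - 4 = 17.
rank(im d_{3+1}) = 3.
rank H_3 = 17 - 3 = 14

14


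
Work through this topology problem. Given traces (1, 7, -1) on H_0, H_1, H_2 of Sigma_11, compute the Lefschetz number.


L(f) = tr(f_0*) - tr(f_1*) + tr(f_2*).
= 1 - (7) + (-1)
= -7

-7


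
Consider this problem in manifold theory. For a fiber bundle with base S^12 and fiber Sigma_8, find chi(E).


chi(S^12) = 2 (n even), chi(Sigma_8) = 2 - 2*8 = -14.
chi(E) = 2 * (-14) = -28

-28


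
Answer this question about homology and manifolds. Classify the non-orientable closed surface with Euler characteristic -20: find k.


chi = 2 - k for closed non-orientable surfaces with k crosscaps.
-20 = 2 - k
k = 2 - (-20) = 22

22


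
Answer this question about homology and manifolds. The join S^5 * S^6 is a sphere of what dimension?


Join of spheres: S^m * S^n = S^{m+n+1}.
dim = 5 + 6 + 1 = 12

12


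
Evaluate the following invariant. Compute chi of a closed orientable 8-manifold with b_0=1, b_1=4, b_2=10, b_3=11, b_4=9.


By Poincare duality b_k = b_{8-k}, so full Betti numbers: b_0=1, b_1=4, b_2=10, b_3=11, b_4=9, b_5=11, b_6=10, b_7=4, b_8=1.
chi = sum (-1)^k b_k = 1

1


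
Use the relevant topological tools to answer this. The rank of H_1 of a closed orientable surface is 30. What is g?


For a closed orientable surface: b_1 = 2g.
30 = 2g
g = 30 / 2 = 15

15


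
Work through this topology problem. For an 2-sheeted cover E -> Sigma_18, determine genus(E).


For an n-sheeted cover: chi(E) = n * chi(B).
chi(Sigma_18) = 2 - 2*18 = -34.
chi(E) = 2 * (-34) = -68.
genus(E) = (2 - chi(E))/2 = (2 - (-68))/2 = 70/2 = 35

35


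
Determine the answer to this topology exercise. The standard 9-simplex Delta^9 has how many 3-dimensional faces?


Delta^9 has 9+1 vertices. A 3-face is a choice of 3+1 vertices.
f_3 = C(9+1, 3+1) = C(10,4) = 210

210


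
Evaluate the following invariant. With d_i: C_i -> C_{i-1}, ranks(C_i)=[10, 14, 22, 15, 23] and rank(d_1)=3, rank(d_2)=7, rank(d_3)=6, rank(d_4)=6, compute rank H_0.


rank H_k = rank(ker d_k) - rank(im d_{k+1}).
rank(ker d_0) = rank(C_0) - rank(d_0) = 10 - 0 = 10.
rank(im d_{0+1}) = 3.
rank H_0 = 10 - 3 = 7

7


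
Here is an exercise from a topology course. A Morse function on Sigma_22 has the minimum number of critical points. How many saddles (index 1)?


A perfect Morse function has m_k = b_k.
For Sigma_22: b_0=1, b_1=2g=44, b_2=1.
Saddles m_1 = 2g = 44

44


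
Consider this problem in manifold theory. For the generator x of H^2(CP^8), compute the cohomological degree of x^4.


|x| = 2 in H^*(CP^n).
|x^4| = 4 * |x| = 4 * 2 = 8

8


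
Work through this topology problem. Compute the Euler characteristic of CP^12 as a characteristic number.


For any closed oriented manifold, <e(TM),[M]> = chi(M).
chi(CP^12) = 12+1 = 13

13


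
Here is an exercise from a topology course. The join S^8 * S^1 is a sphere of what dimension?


Join of spheres: S^m * S^n = S^{m+n+1}.
dim = 8 + 1 + 1 = 10

10


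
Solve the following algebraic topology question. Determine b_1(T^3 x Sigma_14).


pi_1(A x B) = pi_1(A) x pi_1(B); rank of abelianization = b_1.
b_1(T^3) = 3, b_1(Sigma_14) = 2*14 = 28.
b_1(product) = 3 + 28 = 31

31


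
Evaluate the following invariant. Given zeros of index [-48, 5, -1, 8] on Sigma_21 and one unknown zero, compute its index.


Poincare-Hopf: sum of indices = chi(M).
chi(Sigma_21) = 2 - 2*21 = -40.
Sum of known indices = -36.
x = chi - (sum known) = -40 - (-36) = -4

-4


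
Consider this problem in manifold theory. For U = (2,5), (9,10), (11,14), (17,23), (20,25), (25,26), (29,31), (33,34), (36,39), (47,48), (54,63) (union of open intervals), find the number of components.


Sort and merge overlapping open intervals.
Merged: (2,5), (9,10), (11,14), (17,25), (25,26), (29,31), (33,34), (36,39), (47,48), (54,63).
Number of components = 10

10


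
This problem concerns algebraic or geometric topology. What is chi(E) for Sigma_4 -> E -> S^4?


chi(S^4) = 2 (n even), chi(Sigma_4) = 2 - 2*4 = -6.
chi(E) = 2 * (-6) = -12

-12


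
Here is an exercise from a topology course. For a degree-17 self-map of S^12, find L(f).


On S^12: L(f) = tr(f_0*) + (-1)^12 tr(f_12*) = 1 + (-1)^12 * deg(f).
L(f) = 1 + (-1)^12 * 17 = 1 + 17 = 18

18


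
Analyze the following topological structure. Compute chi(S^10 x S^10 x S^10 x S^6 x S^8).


chi is multiplicative: chi(X x Y) = chi(X) chi(Y).
Each even-dim sphere has chi = 2. There are 5 factors.
chi = 2^5 = 32

32


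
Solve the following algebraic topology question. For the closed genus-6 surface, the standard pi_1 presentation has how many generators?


Standard presentation: pi_1(Sigma_g) = <a_1,b_1,...,a_g,b_g | [a_1,b_1]...[a_g,b_g] = 1>.
Number of generators = 2g = 2*6 = 12

12


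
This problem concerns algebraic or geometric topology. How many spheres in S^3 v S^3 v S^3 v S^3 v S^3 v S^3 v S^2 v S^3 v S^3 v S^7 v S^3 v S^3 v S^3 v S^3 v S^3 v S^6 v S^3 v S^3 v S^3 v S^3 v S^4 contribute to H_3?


For a wedge of spheres, H_k (k>0) is free on one generator per sphere of dimension k.
Spheres of dimension 3: count = 17.
b_3 = 17

17


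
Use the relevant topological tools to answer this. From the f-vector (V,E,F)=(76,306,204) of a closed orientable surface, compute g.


chi = V - E + F = 76 - 306 + 204 = -26
For orientable closed surface: chi = 2 - 2g, so g = (2 - chi)/2.
g = (2 - (-26)) / 2 = 28 / 2 = 14

14


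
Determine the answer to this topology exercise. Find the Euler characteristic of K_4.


K_4: V = 4, E = C(4,2) = 6.
chi = V - E = 4 - 6 = -2

-2


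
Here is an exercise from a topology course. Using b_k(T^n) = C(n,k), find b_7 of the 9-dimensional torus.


By the Kunneth formula, b_k(T^n) = C(n,k).
b_7(T^9) = C(9,7).
C(9,7) = 9!/(7!*2!) = 36

36


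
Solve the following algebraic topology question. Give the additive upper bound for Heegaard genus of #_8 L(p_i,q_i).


Heegaard genus satisfies g(A#B) <= g(A) + g(B).
Each lens space has g = 1.
Upper bound: 8 * 1 = 8

8


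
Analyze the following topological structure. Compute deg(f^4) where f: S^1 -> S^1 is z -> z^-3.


deg(f) = -3. Degree is multiplicative: deg(f^4) = (deg f)^4.
deg(f^4) = (-3)^4 = 81

81


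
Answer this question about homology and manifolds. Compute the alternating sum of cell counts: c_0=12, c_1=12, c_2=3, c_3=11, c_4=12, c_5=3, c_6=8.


chi = sum_k (-1)^k c_k.
= (-1)^0*12 + (-1)^1*12 + (-1)^2*3 + (-1)^3*11 + (-1)^4*12 + (-1)^5*3 + (-1)^6*8
= (12) + (-12) + (3) + (-11) + (12) + (-3) + (8)
= 9

9


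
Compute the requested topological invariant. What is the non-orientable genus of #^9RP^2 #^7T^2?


Since a >= 1, the sum is non-orientable; each T^2 can be replaced by RP^2 # RP^2 (since T^2#RP^2 = 3RP^2).
Total crosscaps k = 9 + 2*7 = 23.
Check via chi: chi = 9*1 + 7*0 - (9+7-1)*2 = -21 = 2 - k = -21. Consistent.

23


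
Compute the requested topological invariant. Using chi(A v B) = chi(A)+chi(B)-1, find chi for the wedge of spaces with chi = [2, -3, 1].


chi(A v B) = chi(A) + chi(B) - 1 (one point identified).
For 3 spaces: chi = (sum chi_i) - (3 - 1).
sum = 0; chi = 0 - 2 = -2

-2


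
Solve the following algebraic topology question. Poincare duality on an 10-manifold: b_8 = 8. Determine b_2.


Poincare duality for closed orientable n-manifolds: b_k = b_{n-k}.
Here n = 10, so b_2 = b_8 = 8

8


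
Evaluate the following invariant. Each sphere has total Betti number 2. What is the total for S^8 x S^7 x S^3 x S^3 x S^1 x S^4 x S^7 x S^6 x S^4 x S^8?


Total Betti number is multiplicative under products.
Each S^d (d>=1) has total Betti number 2.
There are 10 sphere factors.
Total = 2^10 = 1024

1024


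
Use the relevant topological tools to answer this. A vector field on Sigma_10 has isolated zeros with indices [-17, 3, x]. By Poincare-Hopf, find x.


Poincare-Hopf: sum of indices = chi(M).
chi(Sigma_10) = 2 - 2*10 = -18.
Sum of known indices = -14.
x = chi - (sum known) = -18 - (-14) = -4

-4


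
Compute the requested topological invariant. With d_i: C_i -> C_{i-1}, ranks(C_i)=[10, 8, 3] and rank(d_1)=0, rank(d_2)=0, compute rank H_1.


rank H_k = rank(ker d_k) - rank(im d_{k+1}).
rank(ker d_1) = rank(C_1) - rank(d_1) = 8 - 0 = 8.
rank(im d_{1+1}) = 0.
rank H_1 = 8 - 0 = 8

8


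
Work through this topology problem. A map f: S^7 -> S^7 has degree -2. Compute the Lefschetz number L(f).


On S^7: L(f) = tr(f_0*) + (-1)^7 tr(f_7*) = 1 + (-1)^7 * deg(f).
L(f) = 1 + (-1)^7 * -2 = 1 + 2 = 3

3


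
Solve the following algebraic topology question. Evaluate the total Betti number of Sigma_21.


For Sigma_21: b_0 = 1, b_1 = 2g = 42, b_2 = 1.
Total = 1 + 42 + 1 = 44

44


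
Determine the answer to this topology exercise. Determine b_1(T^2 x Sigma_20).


pi_1(A x B) = pi_1(A) x pi_1(B); rank of abelianization = b_1.
b_1(T^2) = 2, b_1(Sigma_20) = 2*20 = 40.
b_1(product) = 2 + 40 = 42

42


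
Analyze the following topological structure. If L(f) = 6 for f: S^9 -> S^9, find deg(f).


L(f) = 1 + (-1)^9 deg(f) on S^9.
6 = 1 + (-1)^9 * deg(f)
(-1)^9 * deg(f) = 5
deg(f) = -5

-5


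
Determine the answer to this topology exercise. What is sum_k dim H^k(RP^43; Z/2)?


H^k(RP^43; Z/2) = Z/2 for each 0 <= k <= 43.
Total dimension = 43 + 1 = 44

44


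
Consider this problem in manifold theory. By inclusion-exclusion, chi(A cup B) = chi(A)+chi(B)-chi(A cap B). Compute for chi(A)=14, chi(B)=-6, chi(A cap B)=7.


chi(A cup B) = chi(A) + chi(B) - chi(A cap B)
= 14 + (-6) - (7)
= 1

1


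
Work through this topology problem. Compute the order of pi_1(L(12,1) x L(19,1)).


pi_1(X x Y) = pi_1(X) x pi_1(Y).
pi_1(L(12,1)) = Z/12, pi_1(L(19,1)) = Z/19.
|Z/12 x Z/19| = 12 * 19 = 228

228


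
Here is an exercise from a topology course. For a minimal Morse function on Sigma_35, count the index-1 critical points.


A perfect Morse function has m_k = b_k.
For Sigma_35: b_0=1, b_1=2g=70, b_2=1.
Saddles m_1 = 2g = 70

70


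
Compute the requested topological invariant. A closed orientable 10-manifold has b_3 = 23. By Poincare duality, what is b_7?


Poincare duality for closed orientable n-manifolds: b_k = b_{n-k}.
Here n = 10, so b_7 = b_3 = 23

23


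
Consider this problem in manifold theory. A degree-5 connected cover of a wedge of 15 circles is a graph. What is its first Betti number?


Nielsen-Schreier: an index-n subgroup of F_r is free of rank 1 + n(r-1).
Equivalently: chi(cover) = n*chi(base); chi(vee_r S^1) = 1 - 15 = -14.
chi(E) = 5*(-14) = -70; rank = 1 - chi(E) = 1 - (-70) = 71.
rank = 1 + 5*(15-1) = 1 + 70 = 71

71


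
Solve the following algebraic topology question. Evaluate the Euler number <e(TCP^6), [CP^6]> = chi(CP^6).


For any closed oriented manifold, <e(TM),[M]> = chi(M).
chi(CP^6) = 6+1 = 7

7


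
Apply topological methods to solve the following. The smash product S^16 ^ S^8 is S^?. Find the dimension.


S^m ^ S^n = S^{m+n}.
k = 16 + 8 = 24

24


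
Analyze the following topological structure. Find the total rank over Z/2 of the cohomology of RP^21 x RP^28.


dim H^*(RP^n; Z/2) = n+1 (one Z/2 in each degree 0..n).
Total Betti number is multiplicative.
Total = (21+1) * (28+1) = 22 * 29 = 638

638


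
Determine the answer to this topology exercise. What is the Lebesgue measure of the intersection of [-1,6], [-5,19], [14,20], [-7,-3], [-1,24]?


Intersection = [max(a_i), min(b_i)] = [14, -3].
Since 14 > -3, the intersection is empty.
Length = 0

0


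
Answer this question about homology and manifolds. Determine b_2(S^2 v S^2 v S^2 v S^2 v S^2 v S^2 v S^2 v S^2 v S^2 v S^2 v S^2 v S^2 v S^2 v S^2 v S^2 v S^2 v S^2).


For a wedge of spheres, H_k (k>0) is free on one generator per sphere of dimension k.
Spheres of dimension 2: count = 17.
b_2 = 17

17


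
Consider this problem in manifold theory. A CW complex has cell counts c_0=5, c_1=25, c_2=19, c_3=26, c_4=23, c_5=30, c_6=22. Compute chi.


chi = sum_k (-1)^k c_k.
= (-1)^0*5 + (-1)^1*25 + (-1)^2*19 + (-1)^3*26 + (-1)^4*23 + (-1)^5*30 + (-1)^6*22
= (5) + (-25) + (19) + (-26) + (23) + (-30) + (22)
= -12

-12


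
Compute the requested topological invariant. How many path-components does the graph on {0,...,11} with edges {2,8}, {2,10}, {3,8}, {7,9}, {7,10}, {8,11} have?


Run DFS/union-find over 12 vertices.
V = 12, E = 6.
Number of components = 6

6


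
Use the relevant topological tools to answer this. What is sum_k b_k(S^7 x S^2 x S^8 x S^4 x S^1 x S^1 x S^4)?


Total Betti number is multiplicative under products.
Each S^d (d>=1) has total Betti number 2.
There are 7 sphere factors.
Total = 2^7 = 128

128


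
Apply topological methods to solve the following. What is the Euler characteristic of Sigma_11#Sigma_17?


chi(Sigma_11) = 2 - 2*11 = -20
chi(Sigma_17) = 2 - 2*17 = -32
For surfaces: chi(A#B) = chi(A) + chi(B) - 2.
chi = -20 + -32 - 2 = -54

-54


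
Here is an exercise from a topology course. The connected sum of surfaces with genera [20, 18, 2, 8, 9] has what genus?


Genus is additive under connected sum of orientable surfaces.
g = 20 + 18 + 2 + 8 + 9 = 57

57


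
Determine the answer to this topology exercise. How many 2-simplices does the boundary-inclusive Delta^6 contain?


Delta^6 has 6+1 vertices. A 2-face is a choice of 2+1 vertices.
f_2 = C(6+1, 2+1) = C(7,3) = 35

35


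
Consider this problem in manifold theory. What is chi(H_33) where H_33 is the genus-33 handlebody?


A genus-g handlebody deformation retracts to a wedge of g circles.
chi(vee_g S^1) = 1 - g.
chi(H_33) = 1 - 33 = -32

-32


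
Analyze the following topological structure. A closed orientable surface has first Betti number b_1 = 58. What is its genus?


For a closed orientable surface: b_1 = 2g.
58 = 2g
g = 58 / 2 = 29

29


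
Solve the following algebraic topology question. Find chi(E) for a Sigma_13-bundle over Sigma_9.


For a fiber bundle F -> E -> B (with CW structure): chi(E) = chi(B) * chi(F).
chi(Sigma_9) = -16, chi(Sigma_13) = -24.
chi(E) = (-16) * (-24) = 384

384


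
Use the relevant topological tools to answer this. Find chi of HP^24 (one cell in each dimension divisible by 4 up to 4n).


HP^24 has one cell in each dimension 0, 4, ..., 4*24 (24+1 cells, all even-dim).
chi = 24 + 1 = 25

25


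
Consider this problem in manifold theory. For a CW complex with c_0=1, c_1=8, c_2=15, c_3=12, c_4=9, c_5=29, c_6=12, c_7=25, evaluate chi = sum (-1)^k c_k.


chi = sum_k (-1)^k c_k.
= (-1)^0*1 + (-1)^1*8 + (-1)^2*15 + (-1)^3*12 + (-1)^4*9 + (-1)^5*29 + (-1)^6*12 + (-1)^7*25
= (1) + (-8) + (15) + (-12) + (9) + (-29) + (12) + (-25)
= -37

-37


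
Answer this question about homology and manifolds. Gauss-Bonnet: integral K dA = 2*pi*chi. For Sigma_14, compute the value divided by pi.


Gauss-Bonnet: integral K dA = 2*pi*chi(M).
chi(Sigma_14) = 2 - 2*14 = -26.
(integral K dA)/pi = 2*chi = 2*(-26) = -52

-52


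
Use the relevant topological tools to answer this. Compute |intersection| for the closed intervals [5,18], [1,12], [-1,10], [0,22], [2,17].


Intersection = [max(a_i), min(b_i)] = [5, 10].
Length = 10 - 5 = 5

5


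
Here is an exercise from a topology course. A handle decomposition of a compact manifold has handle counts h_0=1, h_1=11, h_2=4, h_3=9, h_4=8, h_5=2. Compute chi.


Handles of index k contribute (-1)^k to chi (same as CW cells).
chi = (1) + (-11) + (4) + (-9) + (8) + (-2) = -9

-9


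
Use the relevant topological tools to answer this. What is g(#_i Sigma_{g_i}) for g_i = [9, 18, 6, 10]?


Genus is additive under connected sum of orientable surfaces.
g = 9 + 18 + 6 + 10 = 43

43


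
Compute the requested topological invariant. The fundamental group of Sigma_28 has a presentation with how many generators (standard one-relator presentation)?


Standard presentation: pi_1(Sigma_g) = <a_1,b_1,...,a_g,b_g | [a_1,b_1]...[a_g,b_g] = 1>.
Number of generators = 2g = 2*28 = 56

56


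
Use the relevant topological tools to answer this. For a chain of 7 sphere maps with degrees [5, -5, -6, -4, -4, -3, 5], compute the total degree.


Degree is multiplicative: deg(composition) = product of degrees.
= (5) * (-5) * (-6) * (-4) * (-4) * (-3) * (5) = -36000

-36000


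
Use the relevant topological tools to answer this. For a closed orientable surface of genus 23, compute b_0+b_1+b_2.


For Sigma_23: b_0 = 1, b_1 = 2g = 46, b_2 = 1.
Total = 1 + 46 + 1 = 48

48


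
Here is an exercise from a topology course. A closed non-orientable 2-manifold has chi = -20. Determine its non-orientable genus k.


chi = 2 - k for closed non-orientable surfaces with k crosscaps.
-20 = 2 - k
k = 2 - (-20) = 22

22


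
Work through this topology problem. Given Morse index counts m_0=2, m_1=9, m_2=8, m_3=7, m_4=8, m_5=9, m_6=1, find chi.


Morse theory: chi(M) = sum_k (-1)^k m_k where m_k = #(index-k critical points).
= (2) + (-9) + (8) + (-7) + (8) + (-9) + (1) = -6

-6


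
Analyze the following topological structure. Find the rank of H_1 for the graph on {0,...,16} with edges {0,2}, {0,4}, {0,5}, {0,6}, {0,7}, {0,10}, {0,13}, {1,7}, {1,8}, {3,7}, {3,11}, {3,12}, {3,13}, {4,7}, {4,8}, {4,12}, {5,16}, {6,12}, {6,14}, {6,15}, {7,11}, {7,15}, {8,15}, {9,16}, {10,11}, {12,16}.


b_1 = E - V + (number of components).
E = 26, V = 17, components = 1.
b_1 = 26 - 17 + 1 = 10

10


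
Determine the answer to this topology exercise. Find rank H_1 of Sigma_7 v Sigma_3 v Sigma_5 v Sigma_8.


For a wedge X v Y: reduced H_k(X v Y) = H_k(X) + H_k(Y).
Each Sigma_g contributes b_1 = 2g.
b_1 = 14 + 6 + 10 + 16 = 46

46


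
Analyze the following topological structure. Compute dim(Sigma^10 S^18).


Each suspension raises dimension by 1: Sigma S^n = S^{n+1}.
Sigma^10 S^18 = S^{18+10} = S^28

28


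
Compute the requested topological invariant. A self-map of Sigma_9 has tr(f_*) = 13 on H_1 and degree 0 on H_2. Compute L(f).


L(f) = tr(f_0*) - tr(f_1*) + tr(f_2*).
= 1 - (13) + (0)
= -12

-12


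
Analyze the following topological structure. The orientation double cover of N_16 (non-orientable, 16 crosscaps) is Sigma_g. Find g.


chi(N_16) = 2 - 16 = -14.
Double cover: chi(Sigma_g) = 2 * chi(N_16) = 2*(-14) = -28.
2 - 2g = -28, so g = (2 - (-28))/2 = 30/2 = 15

15


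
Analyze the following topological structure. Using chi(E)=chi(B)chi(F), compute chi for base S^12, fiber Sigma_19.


chi(S^12) = 2 (n even), chi(Sigma_19) = 2 - 2*19 = -36.
chi(E) = 2 * (-36) = -72

-72


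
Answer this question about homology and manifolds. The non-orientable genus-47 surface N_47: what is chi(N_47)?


For a non-orientable closed surface with k crosscaps: chi = 2 - k.
Here k = 47.
chi = 2 - 47 = -45

-45


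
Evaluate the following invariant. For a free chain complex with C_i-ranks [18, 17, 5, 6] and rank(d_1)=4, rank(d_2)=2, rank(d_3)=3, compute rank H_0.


rank H_k = rank(ker d_k) - rank(im d_{k+1}).
rank(ker d_0) = rank(C_0) - rank(d_0) = 18 - 0 = 18.
rank(im d_{0+1}) = 4.
rank H_0 = 18 - 4 = 14

14


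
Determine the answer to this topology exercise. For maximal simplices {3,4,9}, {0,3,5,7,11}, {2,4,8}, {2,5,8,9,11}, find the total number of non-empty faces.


Each maximal simplex on m vertices has 2^m - 1 nonempty faces.
Take the union (dedupe shared faces).
Total distinct faces = 67

67


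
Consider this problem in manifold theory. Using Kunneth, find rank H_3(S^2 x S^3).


Each S^d has Poincare polynomial 1 + t^d.
The product S^2 x S^3 has Poincare polynomial prod(1+t^d_i).
Expanding: b_0=1, b_2=1, b_3=1, b_5=1.
b_3 = 1

1


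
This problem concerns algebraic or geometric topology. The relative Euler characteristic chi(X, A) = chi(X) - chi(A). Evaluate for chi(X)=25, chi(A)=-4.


Relative Euler characteristic: chi(X, A) = chi(X) - chi(A).
= 25 - (-4) = 29

29


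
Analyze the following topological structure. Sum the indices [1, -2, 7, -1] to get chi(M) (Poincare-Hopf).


Poincare-Hopf: chi(M) = sum of indices of zeros.
chi = (1) + (-2) + (7) + (-1) = 5

5


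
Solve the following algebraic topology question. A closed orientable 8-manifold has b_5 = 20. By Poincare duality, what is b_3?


Poincare duality for closed orientable n-manifolds: b_k = b_{n-k}.
Here n = 8, so b_3 = b_5 = 20

20


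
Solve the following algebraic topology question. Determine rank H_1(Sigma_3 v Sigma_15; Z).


For a wedge: H_1(A v B) = H_1(A) + H_1(B).
b_1(Sigma_3) = 6, b_1(Sigma_15) = 30.
b_1 = 6 + 30 = 36

36


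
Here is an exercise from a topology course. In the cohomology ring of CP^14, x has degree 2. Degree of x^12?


|x| = 2 in H^*(CP^n).
|x^12| = 12 * |x| = 12 * 2 = 24

24


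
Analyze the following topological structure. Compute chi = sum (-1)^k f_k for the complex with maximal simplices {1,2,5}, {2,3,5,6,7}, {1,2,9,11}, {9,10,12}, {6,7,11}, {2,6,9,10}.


Enumerate all faces; f-vector: f_0=10, f_1=25, f_2=21, f_3=7, f_4=1.
chi = sum (-1)^k f_k = 0

0


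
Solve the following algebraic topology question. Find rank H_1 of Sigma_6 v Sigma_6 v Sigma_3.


For a wedge X v Y: reduced H_k(X v Y) = H_k(X) + H_k(Y).
Each Sigma_g contributes b_1 = 2g.
b_1 = 12 + 12 + 6 = 30

30


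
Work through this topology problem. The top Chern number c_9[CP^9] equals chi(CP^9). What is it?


For any closed oriented manifold, <e(TM),[M]> = chi(M).
chi(CP^9) = 9+1 = 10

10


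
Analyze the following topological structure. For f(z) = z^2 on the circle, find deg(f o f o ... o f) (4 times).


deg(f) = 2. Degree is multiplicative: deg(f^4) = (deg f)^4.
deg(f^4) = (2)^4 = 16

16


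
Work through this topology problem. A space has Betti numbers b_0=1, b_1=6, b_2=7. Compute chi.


chi = sum_k (-1)^k b_k.
= (1) + (-6) + (7)
= 2

2


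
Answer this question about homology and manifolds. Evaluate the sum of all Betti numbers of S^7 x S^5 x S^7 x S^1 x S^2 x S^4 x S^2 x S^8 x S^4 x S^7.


Total Betti number is multiplicative under products.
Each S^d (d>=1) has total Betti number 2.
There are 10 sphere factors.
Total = 2^10 = 1024

1024


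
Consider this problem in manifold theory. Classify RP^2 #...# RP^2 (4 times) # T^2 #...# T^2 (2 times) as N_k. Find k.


Since a >= 1, the sum is non-orientable; each T^2 can be replaced by RP^2 # RP^2 (since T^2#RP^2 = 3RP^2).
Total crosscaps k = 4 + 2*2 = 8.
Check via chi: chi = 4*1 + 2*0 - (4+2-1)*2 = -6 = 2 - k = -6. Consistent.

8


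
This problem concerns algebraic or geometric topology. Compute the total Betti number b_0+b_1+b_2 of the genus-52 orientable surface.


For Sigma_52: b_0 = 1, b_1 = 2g = 104, b_2 = 1.
Total = 1 + 104 + 1 = 106

106


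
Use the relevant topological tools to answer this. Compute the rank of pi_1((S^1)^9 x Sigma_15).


pi_1(A x B) = pi_1(A) x pi_1(B); rank of abelianization = b_1.
b_1(T^9) = 9, b_1(Sigma_15) = 2*15 = 30.
b_1(product) = 9 + 30 = 39

39


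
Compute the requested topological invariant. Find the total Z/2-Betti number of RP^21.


H^k(RP^21; Z/2) = Z/2 for each 0 <= k <= 21.
Total dimension = 21 + 1 = 22

22


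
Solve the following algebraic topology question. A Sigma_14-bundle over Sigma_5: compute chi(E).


For a fiber bundle F -> E -> B (with CW structure): chi(E) = chi(B) * chi(F).
chi(Sigma_5) = -8, chi(Sigma_14) = -26.
chi(E) = (-8) * (-26) = 208

208


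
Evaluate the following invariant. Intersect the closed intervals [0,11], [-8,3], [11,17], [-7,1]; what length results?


Intersection = [max(a_i), min(b_i)] = [11, 1].
Since 11 > 1, the intersection is empty.
Length = 0

0


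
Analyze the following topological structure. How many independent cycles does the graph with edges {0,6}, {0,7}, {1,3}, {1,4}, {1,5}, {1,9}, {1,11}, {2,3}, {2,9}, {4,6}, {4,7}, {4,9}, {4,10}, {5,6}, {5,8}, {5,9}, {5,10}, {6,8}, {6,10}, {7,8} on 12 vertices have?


b_1 = E - V + (number of components).
E = 20, V = 12, components = 1.
b_1 = 20 - 12 + 1 = 9

9


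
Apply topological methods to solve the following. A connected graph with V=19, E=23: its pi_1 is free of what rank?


For a connected graph: rank(pi_1) = b_1 = E - V + 1 = 1 - chi.
chi = V - E = 19 - 23 = -4.
rank = 1 - (-4) = 23 - 19 + 1 = 5

5
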